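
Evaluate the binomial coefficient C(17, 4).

C(17,4) = (17·16·15·14) / 4! = 57120 / 24 = 2380.

2380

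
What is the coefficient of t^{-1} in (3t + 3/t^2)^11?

58458510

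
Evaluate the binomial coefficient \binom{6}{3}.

20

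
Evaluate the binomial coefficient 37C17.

15905368710

C(37,17) = (37·36·35·34·33·32·31·30·29·28·27·26·25·24·23·22·21) / 17! = 5657339689378493276160000 / 355687428096000 = 15905368710.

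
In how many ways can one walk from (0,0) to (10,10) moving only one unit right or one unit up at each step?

Each path is a sequence of 20 steps with 10 rights: C(20,10) = 184756.

184756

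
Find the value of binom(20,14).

38760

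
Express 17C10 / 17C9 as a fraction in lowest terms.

C(n,k+1)/C(n,k) = (n−k)/(k+1) = (17−9)/(9+1) = 8/10 = 4/5.

4/5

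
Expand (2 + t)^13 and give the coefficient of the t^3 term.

292864

The general term is C(13,j)·(2)^j·(t)^(13-j); the t^3 term has j = 10.
C(13,10) = 286.
Coefficient = C(13,10) · 2^10 = 286 · 1024 = 292864.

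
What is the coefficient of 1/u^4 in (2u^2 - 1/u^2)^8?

-448

General term: C(8,j)·(2u^2)^j·(-1/u^2)^(8-j), with u-exponent 2j − 2(8−j) = 4j − 16.
Set 4j − 16 = -4: j = 3.
C(8,3) = 56; 2^3 = 8; (-1)^5 = -1.
Coefficient = 56 · 8 · (-1) = -448.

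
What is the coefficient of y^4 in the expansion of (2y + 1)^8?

The general term is C(8,j)·(2y)^j·(1)^(8-j); the y^4 term has j = 4.
C(8,4) = 70.
Coefficient = C(8,4) · 2^4 = 70 · 16 = 1120.

1120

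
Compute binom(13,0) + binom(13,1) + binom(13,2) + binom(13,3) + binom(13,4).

1093

1 + 13 + 78 + 286 + 715 = 1093.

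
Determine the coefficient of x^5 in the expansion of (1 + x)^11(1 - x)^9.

72

Coefficient of x^5 = Σ_{j} C(11,j)·1^j·C(9,5-j)·(-1)^(5-j) for j from 0 to 5.
= (-126) + 1386 + (-4620) + 5940 + (-2970) + 462 = 72.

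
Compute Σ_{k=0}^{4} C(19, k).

1 + 19 + 171 + 969 + 3876 = 5036.

5036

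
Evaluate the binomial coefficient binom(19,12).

50388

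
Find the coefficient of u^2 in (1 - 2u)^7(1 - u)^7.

Coefficient of u^2 = Σ_{j} C(7,j)·(-2)^j·C(7,2-j)·(-1)^(2-j) for j from 0 to 2.
= 21 + 98 + 84 = 203.

203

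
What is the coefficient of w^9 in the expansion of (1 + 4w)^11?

14417920

The general term is C(11,j)·(1)^j·(4w)^(11-j); the w^9 term has j = 2.
C(11,2) = 55.
Coefficient = C(11,2) · 4^9 = 55 · 262144 = 14417920.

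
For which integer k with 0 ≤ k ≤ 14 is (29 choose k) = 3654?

3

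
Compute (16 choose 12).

C(16,12) = C(16,4) by symmetry.
C(16,4) = (16·15·14·13) / 4! = 43680 / 24 = 1820.

1820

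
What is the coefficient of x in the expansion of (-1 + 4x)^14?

-56

The general term is C(14,j)·(-1)^j·(4x)^(14-j); the x^1 term has j = 13.
C(14,13) = 14.
Coefficient = C(14,13) · (-1)^13 · 4^1 = 14 · (-1) · 4 = -56.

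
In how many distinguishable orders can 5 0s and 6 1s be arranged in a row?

462

Choose positions for the 0s: C(11,5) = 462.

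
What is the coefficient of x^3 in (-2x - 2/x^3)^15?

-14909440

General term: C(15,j)·(-2x)^j·(-2/x^3)^(15-j), with x-exponent 1j − 3(15−j) = 4j − 45.
Set 4j − 45 = 3: j = 12.
C(15,12) = 455; (-2)^12 = 4096; (-2)^3 = -8.
Coefficient = 455 · 4096 · (-8) = -14909440.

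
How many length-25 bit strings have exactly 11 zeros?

Choose the 11 positions: C(25,11) = 4457400.

4457400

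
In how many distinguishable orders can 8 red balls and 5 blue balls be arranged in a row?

1287

Choose positions for the red balls: C(13,8) = 1287.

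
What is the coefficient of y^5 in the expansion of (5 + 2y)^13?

The general term is C(13,j)·(5)^j·(2y)^(13-j); the y^5 term has j = 8.
C(13,8) = 1287.
Coefficient = C(13,8) · 5^8 · 2^5 = 1287 · 390625 · 32 = 16087500000.

16087500000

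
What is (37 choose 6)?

2324784

C(37,6) = (37·36·35·34·33·32) / 6! = 1673844480 / 720 = 2324784.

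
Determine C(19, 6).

27132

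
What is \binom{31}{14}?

265182525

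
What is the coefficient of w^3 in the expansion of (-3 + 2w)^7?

22680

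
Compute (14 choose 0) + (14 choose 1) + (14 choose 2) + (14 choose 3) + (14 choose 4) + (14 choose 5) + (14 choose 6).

6476

1 + 14 + 91 + 364 + 1001 + 2002 + 3003 = 6476.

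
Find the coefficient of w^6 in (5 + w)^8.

700

The general term is C(8,j)·(5)^j·(w)^(8-j); the w^6 term has j = 2.
C(8,2) = 28.
Coefficient = C(8,2) · 5^2 = 28 · 25 = 700.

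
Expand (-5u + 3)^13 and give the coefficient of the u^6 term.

The general term is C(13,j)·(-5u)^j·(3)^(13-j); the u^6 term has j = 6.
C(13,6) = 1716.
Coefficient = C(13,6) · (-5)^6 · 3^7 = 1716 · 15625 · 2187 = 58638937500.

58638937500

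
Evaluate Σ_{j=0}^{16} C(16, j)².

601080390

By Vandermonde's identity, Σ C(16,j)² = C(32,16) = 601080390.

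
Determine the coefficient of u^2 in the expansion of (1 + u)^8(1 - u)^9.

Coefficient of u^2 = Σ_{j} C(8,j)·1^j·C(9,2-j)·(-1)^(2-j) for j from 0 to 2.
= 36 + (-72) + 28 = -8.

-8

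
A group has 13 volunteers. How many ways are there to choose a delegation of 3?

This is C(13,3) = 286.

286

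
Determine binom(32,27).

201376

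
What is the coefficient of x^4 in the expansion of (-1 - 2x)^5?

-80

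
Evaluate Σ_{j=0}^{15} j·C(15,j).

245760

Differentiating (1+x)^15 and setting x=1: Σ j·C(15,j) = 15·2^14 = 245760.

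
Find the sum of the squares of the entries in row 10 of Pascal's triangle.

Σ C(10,r)² is the coefficient of x^10 in (1+x)^10(1+x)^10 = (1+x)^20, i.e. C(20,10) = 184756.

184756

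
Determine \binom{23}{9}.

C(23,9) = (23·22·21·20·19·18·17·16·15) / 9! = 296541907200 / 362880 = 817190.

817190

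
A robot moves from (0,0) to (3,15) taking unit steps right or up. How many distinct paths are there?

Each path is a sequence of 18 steps with 3 rights: C(18,3) = 816.

816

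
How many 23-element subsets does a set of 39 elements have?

37711260990

C(39,23) = C(39,16) by symmetry.
C(39,16) = (39·38·37·36·35·34·33·32·31·30·29·28·27·26·25·24) / 16! = 789024790105300869120000 / 20922789888000 = 37711260990.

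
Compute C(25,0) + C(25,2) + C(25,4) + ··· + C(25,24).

Even-k terms of row 25 sum to 2^24 = 16777216.

16777216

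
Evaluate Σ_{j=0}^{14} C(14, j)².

40116600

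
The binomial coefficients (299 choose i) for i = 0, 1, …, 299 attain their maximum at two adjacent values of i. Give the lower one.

149

For odd n = 299, C(299,i) peaks at i = (n−1)/2 and (n+1)/2; the lower is 149.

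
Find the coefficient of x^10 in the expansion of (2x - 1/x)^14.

372736

General term: C(14,j)·(2x)^j·(-1/x)^(14-j), with x-exponent 1j − 1(14−j) = 2j − 14.
Set 2j − 14 = 10: j = 12.
C(14,12) = 91; 2^12 = 4096; (-1)^2 = 1.
Coefficient = 91 · 4096 · 1 = 372736.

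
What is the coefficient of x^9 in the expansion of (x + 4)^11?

The general term is C(11,j)·(x)^j·(4)^(11-j); the x^9 term has j = 9.
C(11,9) = 55.
Coefficient = C(11,9) · 4^2 = 55 · 16 = 880.

880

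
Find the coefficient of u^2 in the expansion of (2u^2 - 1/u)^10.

General term: C(10,j)·(2u^2)^j·(-1/u)^(10-j), with u-exponent 2j − 1(10−j) = 3j − 10.
Set 3j − 10 = 2: j = 4.
C(10,4) = 210; 2^4 = 16; (-1)^6 = 1.
Coefficient = 210 · 16 · 1 = 3360.

3360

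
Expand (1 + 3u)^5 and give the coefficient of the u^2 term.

90

The general term is C(5,j)·(1)^j·(3u)^(5-j); the u^2 term has j = 3.
C(5,3) = 10.
Coefficient = C(5,3) · 3^2 = 10 · 9 = 90.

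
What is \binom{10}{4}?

210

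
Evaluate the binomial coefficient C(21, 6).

C(21,6) = (21·20·19·18·17·16) / 6! = 39070080 / 720 = 54264.

54264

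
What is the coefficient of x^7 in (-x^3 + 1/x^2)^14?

-3432

General term: C(14,j)·(-x^3)^j·(1/x^2)^(14-j), with x-exponent 3j − 2(14−j) = 5j − 28.
Set 5j − 28 = 7: j = 7.
C(14,7) = 3432; (-1)^7 = -1; 1^7 = 1.
Coefficient = 3432 · (-1) · 1 = -3432.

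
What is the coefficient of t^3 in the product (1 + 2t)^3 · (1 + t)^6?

190

Coefficient of t^3 = Σ_{j} C(3,j)·2^j·C(6,3-j)·1^(3-j) for j from 0 to 3.
= 20 + 90 + 72 + 8 = 190.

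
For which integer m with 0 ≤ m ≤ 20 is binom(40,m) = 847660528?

C(40,m) increases on 0 ≤ m ≤ 20. C(40,9) = 273438880 and C(40,10) = 847660528, so m = 10.

10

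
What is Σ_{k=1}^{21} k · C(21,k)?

22020096

Differentiating (1+x)^21 and setting x=1: Σ k·C(21,k) = 21·2^20 = 22020096.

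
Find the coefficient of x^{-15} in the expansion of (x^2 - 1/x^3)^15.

General term: C(15,j)·(x^2)^j·(-1/x^3)^(15-j), with x-exponent 2j − 3(15−j) = 5j − 45.
Set 5j − 45 = -15: j = 6.
C(15,6) = 5005; 1^6 = 1; (-1)^9 = -1.
Coefficient = 5005 · 1 · (-1) = -5005.

-5005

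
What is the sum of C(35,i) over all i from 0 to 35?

34359738368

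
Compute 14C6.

C(14,6) = (14·13·12·11·10·9) / 6! = 2162160 / 720 = 3003.

3003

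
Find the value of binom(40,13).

C(40,13) = (40·39·38·37·36·35·34·33·32·31·30·29·28) / 13! = 74931129164795904000 / 6227020800 = 12033222880.

12033222880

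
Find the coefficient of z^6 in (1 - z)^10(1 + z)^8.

-28

Coefficient of z^6 = Σ_{j} C(10,j)·(-1)^j·C(8,6-j)·1^(6-j) for j from 0 to 6.
= 28 + (-560) + 3150 + (-6720) + 5880 + (-2016) + 210 = -28.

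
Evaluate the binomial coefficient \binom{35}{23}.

C(35,23) = C(35,12) by symmetry.
C(35,12) = (35·34·33·32·31·30·29·28·27·26·25·24) / 12! = 399703747322880000 / 479001600 = 834451800.

834451800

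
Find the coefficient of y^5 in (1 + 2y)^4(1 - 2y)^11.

2464

Coefficient of y^5 = Σ_{j} C(4,j)·2^j·C(11,5-j)·(-2)^(5-j) for j from 0 to 4.
= (-14784) + 42240 + (-31680) + 7040 + (-352) = 2464.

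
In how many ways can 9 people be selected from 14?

This is C(14,9) = 2002.

2002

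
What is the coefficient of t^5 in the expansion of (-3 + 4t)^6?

The general term is C(6,j)·(-3)^j·(4t)^(6-j); the t^5 term has j = 1.
C(6,1) = 6.
Coefficient = C(6,1) · (-3)^1 · 4^5 = 6 · (-3) · 1024 = -18432.

-18432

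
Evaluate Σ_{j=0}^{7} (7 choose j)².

By Vandermonde's identity, Σ C(7,j)² = C(14,7) = 3432.

3432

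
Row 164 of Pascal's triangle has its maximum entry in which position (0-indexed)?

82

C(164,j) is maximized at j = 164/2 = 82.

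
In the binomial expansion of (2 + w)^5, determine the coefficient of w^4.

10

The general term is C(5,j)·(2)^j·(w)^(5-j); the w^4 term has j = 1.
C(5,1) = 5.
Coefficient = C(5,1) · 2^1 = 5 · 2 = 10.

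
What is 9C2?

36

C(9,2) = (9·8) / 2! = 72 / 2 = 36.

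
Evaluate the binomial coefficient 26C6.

230230

C(26,6) = (26·25·24·23·22·21) / 6! = 165765600 / 720 = 230230.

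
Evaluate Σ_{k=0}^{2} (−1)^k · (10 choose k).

36

The partial alternating sum Σ_{k=0}^{2} (−1)^k C(10,k) = (−1)^2 C(9,2) = 36.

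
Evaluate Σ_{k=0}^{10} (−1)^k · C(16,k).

3003

The partial alternating sum Σ_{k=0}^{10} (−1)^k C(16,k) = (−1)^10 C(15,10) = 3003.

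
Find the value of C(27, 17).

8436285

C(27,17) = C(27,10) by symmetry.
C(27,10) = (27·26·25·24·23·22·21·20·19·18) / 10! = 30613591008000 / 3628800 = 8436285.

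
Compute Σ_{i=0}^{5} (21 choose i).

1 + 21 + 210 + 1330 + 5985 + 20349 = 27896.

27896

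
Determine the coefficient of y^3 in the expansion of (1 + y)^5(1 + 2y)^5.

390

Coefficient of y^3 = Σ_{j} C(5,j)·1^j·C(5,3-j)·2^(3-j) for j from 0 to 3.
= 80 + 200 + 100 + 10 = 390.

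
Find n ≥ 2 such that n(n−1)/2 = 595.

n(n−1)/2 = 595 ⇒ n(n−1) = 1190. Since 35·34 = 1190, n = 35.

35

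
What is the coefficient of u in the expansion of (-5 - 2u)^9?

-7031250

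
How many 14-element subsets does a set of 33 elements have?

C(33,14) = (33·32·31·30·29·28·27·26·25·24·23·22·21·20) / 14! = 71382386874839040000 / 87178291200 = 818809200.

818809200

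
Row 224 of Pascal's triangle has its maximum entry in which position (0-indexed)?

112

C(224,i) is maximized at i = 224/2 = 112.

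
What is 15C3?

455

C(15,3) = (15·14·13) / 3! = 2730 / 6 = 455.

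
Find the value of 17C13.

C(17,13) = C(17,4) by symmetry.
C(17,4) = (17·16·15·14) / 4! = 57120 / 24 = 2380.

2380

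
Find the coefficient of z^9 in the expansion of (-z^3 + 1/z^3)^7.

-21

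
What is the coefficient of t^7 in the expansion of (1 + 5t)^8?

625000

The general term is C(8,j)·(1)^j·(5t)^(8-j); the t^7 term has j = 1.
C(8,1) = 8.
Coefficient = C(8,1) · 5^7 = 8 · 78125 = 625000.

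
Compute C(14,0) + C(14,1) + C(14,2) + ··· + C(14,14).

The entries of row 14 sum to 2^14 = 16384.

16384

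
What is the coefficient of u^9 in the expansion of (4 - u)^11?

-880

The general term is C(11,j)·(4)^j·(-u)^(11-j); the u^9 term has j = 2.
C(11,2) = 55.
Coefficient = C(11,2) · 4^2 · (-1)^9 = 55 · 16 · (-1) = -880.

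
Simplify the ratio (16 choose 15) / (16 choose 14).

2/15

C(n,k+1)/C(n,k) = (n−k)/(k+1) = (16−14)/(14+1) = 2/15.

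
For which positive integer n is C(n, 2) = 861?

n(n−1)/2 = 861 ⇒ n(n−1) = 1722. Since 42·41 = 1722, n = 42.

42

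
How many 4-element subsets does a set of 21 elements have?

C(21,4) = (21·20·19·18) / 4! = 143640 / 24 = 5985.

5985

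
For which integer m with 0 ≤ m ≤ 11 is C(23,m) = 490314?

8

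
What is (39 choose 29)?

C(39,29) = C(39,10) by symmetry.
C(39,10) = (39·38·37·36·35·34·33·32·31·30) / 10! = 2306992893004800 / 3628800 = 635745396.

635745396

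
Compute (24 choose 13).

2496144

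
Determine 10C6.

C(10,6) = C(10,4) by symmetry.
C(10,4) = (10·9·8·7) / 4! = 5040 / 24 = 210.

210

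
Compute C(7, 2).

21

C(7,2) = (7·6) / 2! = 42 / 2 = 21.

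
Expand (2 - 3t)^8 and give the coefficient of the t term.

-3072

The general term is C(8,j)·(2)^j·(-3t)^(8-j); the t^1 term has j = 7.
C(8,7) = 8.
Coefficient = C(8,7) · 2^7 · (-3)^1 = 8 · 128 · (-3) = -3072.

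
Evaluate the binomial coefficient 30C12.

86493225

C(30,12) = (30·29·28·27·26·25·24·23·22·21·20·19) / 12! = 41430393164160000 / 479001600 = 86493225.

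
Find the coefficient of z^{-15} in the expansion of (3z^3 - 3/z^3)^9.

General term: C(9,j)·(3z^3)^j·(-3/z^3)^(9-j), with z-exponent 3j − 3(9−j) = 6j − 27.
Set 6j − 27 = -15: j = 2.
C(9,2) = 36; 3^2 = 9; (-3)^7 = -2187.
Coefficient = 36 · 9 · (-2187) = -708588.

-708588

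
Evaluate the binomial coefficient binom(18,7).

31824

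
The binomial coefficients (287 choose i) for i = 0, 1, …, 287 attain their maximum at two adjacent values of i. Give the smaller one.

143

For odd n = 287, C(287,i) peaks at i = (n−1)/2 and (n+1)/2; the smaller is 143.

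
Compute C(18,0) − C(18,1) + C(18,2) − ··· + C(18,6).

12376

The partial alternating sum Σ_{k=0}^{6} (−1)^k C(18,k) = (−1)^6 C(17,6) = 12376.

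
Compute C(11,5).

462

C(11,5) = (11·10·9·8·7) / 5! = 55440 / 120 = 462.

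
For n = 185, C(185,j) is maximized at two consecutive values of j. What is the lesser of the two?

For odd n = 185, C(185,j) peaks at j = (n−1)/2 and (n+1)/2; the lesser is 92.

92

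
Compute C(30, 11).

54627300

C(30,11) = (30·29·28·27·26·25·24·23·22·21·20) / 11! = 2180547008640000 / 39916800 = 54627300.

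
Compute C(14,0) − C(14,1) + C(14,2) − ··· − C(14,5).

The partial alternating sum Σ_{k=0}^{5} (−1)^k C(14,k) = (−1)^5 C(13,5) = -1287.

-1287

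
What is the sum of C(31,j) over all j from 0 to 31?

2147483648

The entries of row 31 sum to 2^31 = 2147483648.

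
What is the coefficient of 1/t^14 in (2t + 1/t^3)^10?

3360

General term: C(10,j)·(2t)^j·(1/t^3)^(10-j), with t-exponent 1j − 3(10−j) = 4j − 30.
Set 4j − 30 = -14: j = 4.
C(10,4) = 210; 2^4 = 16; 1^6 = 1.
Coefficient = 210 · 16 · 1 = 3360.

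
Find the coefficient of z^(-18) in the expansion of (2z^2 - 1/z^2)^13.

-312

General term: C(13,j)·(2z^2)^j·(-1/z^2)^(13-j), with z-exponent 2j − 2(13−j) = 4j − 26.
Set 4j − 26 = -18: j = 2.
C(13,2) = 78; 2^2 = 4; (-1)^11 = -1.
Coefficient = 78 · 4 · (-1) = -312.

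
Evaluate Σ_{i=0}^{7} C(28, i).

1683218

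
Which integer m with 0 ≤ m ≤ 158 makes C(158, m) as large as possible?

79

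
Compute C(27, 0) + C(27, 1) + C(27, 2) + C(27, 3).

3304

1 + 27 + 351 + 2925 = 3304.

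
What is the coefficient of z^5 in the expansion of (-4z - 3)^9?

The general term is C(9,j)·(-4z)^j·(-3)^(9-j); the z^5 term has j = 5.
C(9,5) = 126.
Coefficient = C(9,5) · (-4)^5 · (-3)^4 = 126 · (-1024) · 81 = -10450944.

-10450944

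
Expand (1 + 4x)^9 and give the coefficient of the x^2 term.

576

The general term is C(9,j)·(1)^j·(4x)^(9-j); the x^2 term has j = 7.
C(9,7) = 36.
Coefficient = C(9,7) · 4^2 = 36 · 16 = 576.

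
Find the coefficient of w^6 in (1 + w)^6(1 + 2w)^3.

Coefficient of w^6 = Σ_{j} C(6,j)·1^j·C(3,6-j)·2^(6-j) for j from 3 to 6.
= 160 + 180 + 36 + 1 = 377.

377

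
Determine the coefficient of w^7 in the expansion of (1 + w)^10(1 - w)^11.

Coefficient of w^7 = Σ_{j} C(10,j)·1^j·C(11,7-j)·(-1)^(7-j) for j from 0 to 7.
= (-330) + 4620 + (-20790) + 39600 + (-34650) + 13860 + (-2310) + 120 = 120.

120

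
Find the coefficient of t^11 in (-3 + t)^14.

-9828

The general term is C(14,j)·(-3)^j·(t)^(14-j); the t^11 term has j = 3.
C(14,3) = 364.
Coefficient = C(14,3) · (-3)^3 = 364 · (-27) = -9828.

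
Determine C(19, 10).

92378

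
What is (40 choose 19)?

131282408400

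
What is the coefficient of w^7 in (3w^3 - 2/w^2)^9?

General term: C(9,j)·(3w^3)^j·(-2/w^2)^(9-j), with w-exponent 3j − 2(9−j) = 5j − 18.
Set 5j − 18 = 7: j = 5.
C(9,5) = 126; 3^5 = 243; (-2)^4 = 16.
Coefficient = 126 · 243 · 16 = 489888.

489888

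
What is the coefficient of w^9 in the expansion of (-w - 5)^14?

The general term is C(14,j)·(-w)^j·(-5)^(14-j); the w^9 term has j = 9.
C(14,9) = 2002.
Coefficient = C(14,9) · (-1)^9 · (-5)^5 = 2002 · (-1) · (-3125) = 6256250.

6256250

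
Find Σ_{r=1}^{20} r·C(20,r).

10485760

Differentiating (1+x)^20 and setting x=1: Σ r·C(20,r) = 20·2^19 = 10485760.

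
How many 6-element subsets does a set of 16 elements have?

8008

C(16,6) = (16·15·14·13·12·11) / 6! = 5765760 / 720 = 8008.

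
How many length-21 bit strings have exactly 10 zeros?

Choose the 10 positions: C(21,10) = 352716.

352716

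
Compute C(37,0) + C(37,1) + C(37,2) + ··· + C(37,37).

137438953472

The entries of row 37 sum to 2^37 = 137438953472.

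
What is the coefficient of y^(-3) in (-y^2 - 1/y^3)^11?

-462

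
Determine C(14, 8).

C(14,8) = C(14,6) by symmetry.
C(14,6) = (14·13·12·11·10·9) / 6! = 2162160 / 720 = 3003.

3003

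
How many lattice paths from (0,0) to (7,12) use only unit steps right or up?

50388

Each path is a sequence of 19 steps with 7 rights: C(19,7) = 50388.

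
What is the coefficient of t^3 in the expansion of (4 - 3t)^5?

The general term is C(5,j)·(4)^j·(-3t)^(5-j); the t^3 term has j = 2.
C(5,2) = 10.
Coefficient = C(5,2) · 4^2 · (-3)^3 = 10 · 16 · (-27) = -4320.

-4320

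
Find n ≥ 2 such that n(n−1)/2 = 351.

n(n−1)/2 = 351 ⇒ n(n−1) = 702. Since 27·26 = 702, n = 27.

27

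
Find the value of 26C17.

3124550

C(26,17) = C(26,9) by symmetry.
C(26,9) = (26·25·24·23·22·21·20·19·18) / 9! = 1133836704000 / 362880 = 3124550.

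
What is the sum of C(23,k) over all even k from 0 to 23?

Half of (1+1)^23 + (1−1)^23 gives the even-index sum: 2^22 = 4194304.

4194304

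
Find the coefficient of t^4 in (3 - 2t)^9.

The general term is C(9,j)·(3)^j·(-2t)^(9-j); the t^4 term has j = 5.
C(9,5) = 126.
Coefficient = C(9,5) · 3^5 · (-2)^4 = 126 · 243 · 16 = 489888.

489888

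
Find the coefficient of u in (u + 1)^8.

8

The general term is C(8,j)·(u)^j·(1)^(8-j); the u^1 term has j = 1.
C(8,1) = 8.
Coefficient = C(8,1) = 8.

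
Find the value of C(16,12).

1820

C(16,12) = C(16,4) by symmetry.
C(16,4) = (16·15·14·13) / 4! = 43680 / 24 = 1820.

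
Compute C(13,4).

C(13,4) = (13·12·11·10) / 4! = 17160 / 24 = 715.

715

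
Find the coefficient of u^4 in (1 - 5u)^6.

9375

The general term is C(6,j)·(1)^j·(-5u)^(6-j); the u^4 term has j = 2.
C(6,2) = 15.
Coefficient = C(6,2) · (-5)^4 = 15 · 625 = 9375.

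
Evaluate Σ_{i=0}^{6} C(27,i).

1 + 27 + 351 + 2925 + 17550 + 80730 + 296010 = 397594.

397594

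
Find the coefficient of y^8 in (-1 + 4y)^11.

-10813440

The general term is C(11,j)·(-1)^j·(4y)^(11-j); the y^8 term has j = 3.
C(11,3) = 165.
Coefficient = C(11,3) · (-1)^3 · 4^8 = 165 · (-1) · 65536 = -10813440.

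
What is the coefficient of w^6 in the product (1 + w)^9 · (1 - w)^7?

-14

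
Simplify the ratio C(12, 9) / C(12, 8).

C(n,k+1)/C(n,k) = (n−k)/(k+1) = (12−8)/(8+1) = 4/9.

4/9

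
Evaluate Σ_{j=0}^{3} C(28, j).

3683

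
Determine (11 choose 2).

55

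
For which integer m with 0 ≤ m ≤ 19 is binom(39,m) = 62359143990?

C(39,m) increases on 0 ≤ m ≤ 19. C(39,17) = 51021117810 and C(39,18) = 62359143990, so m = 18.

18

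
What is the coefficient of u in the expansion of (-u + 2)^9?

-2304

The general term is C(9,j)·(-u)^j·(2)^(9-j); the u^1 term has j = 1.
C(9,1) = 9.
Coefficient = C(9,1) · (-1)^1 · 2^8 = 9 · (-1) · 256 = -2304.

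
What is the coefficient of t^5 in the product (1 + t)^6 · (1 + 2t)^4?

1182

Coefficient of t^5 = Σ_{j} C(6,j)·1^j·C(4,5-j)·2^(5-j) for j from 1 to 5.
= 96 + 480 + 480 + 120 + 6 = 1182.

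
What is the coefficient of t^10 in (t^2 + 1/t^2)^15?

3003

General term: C(15,j)·(t^2)^j·(1/t^2)^(15-j), with t-exponent 2j − 2(15−j) = 4j − 30.
Set 4j − 30 = 10: j = 10.
C(15,10) = 3003; 1^10 = 1; 1^5 = 1.
Coefficient = 3003 · 1 · 1 = 3003.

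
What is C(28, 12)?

30421755

C(28,12) = (28·27·26·25·24·23·22·21·20·19·18·17) / 12! = 14572069319808000 / 479001600 = 30421755.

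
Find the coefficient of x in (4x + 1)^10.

40

The general term is C(10,j)·(4x)^j·(1)^(10-j); the x^1 term has j = 1.
C(10,1) = 10.
Coefficient = C(10,1) · 4^1 = 10 · 4 = 40.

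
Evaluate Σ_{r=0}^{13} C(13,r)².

By Vandermonde's identity, Σ C(13,r)² = C(26,13) = 10400600.

10400600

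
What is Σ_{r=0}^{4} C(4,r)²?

70

Σ C(4,r)² is the coefficient of x^4 in (1+x)^4(1+x)^4 = (1+x)^8, i.e. C(8,4) = 70.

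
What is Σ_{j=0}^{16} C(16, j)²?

Σ C(16,j)² is the coefficient of x^16 in (1+x)^16(1+x)^16 = (1+x)^32, i.e. C(32,16) = 601080390.

601080390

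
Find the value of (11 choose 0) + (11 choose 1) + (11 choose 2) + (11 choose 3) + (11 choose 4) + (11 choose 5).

1024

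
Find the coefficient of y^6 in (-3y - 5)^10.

95681250

The general term is C(10,j)·(-3y)^j·(-5)^(10-j); the y^6 term has j = 6.
C(10,6) = 210.
Coefficient = C(10,6) · (-3)^6 · (-5)^4 = 210 · 729 · 625 = 95681250.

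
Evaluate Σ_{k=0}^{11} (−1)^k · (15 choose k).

The partial alternating sum Σ_{k=0}^{11} (−1)^k C(15,k) = (−1)^11 C(14,11) = -364.

-364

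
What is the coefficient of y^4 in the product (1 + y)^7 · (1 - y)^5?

5

Coefficient of y^4 = Σ_{j} C(7,j)·1^j·C(5,4-j)·(-1)^(4-j) for j from 0 to 4.
= 5 + (-70) + 210 + (-175) + 35 = 5.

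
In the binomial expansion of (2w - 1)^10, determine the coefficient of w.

The general term is C(10,j)·(2w)^j·(-1)^(10-j); the w^1 term has j = 1.
C(10,1) = 10.
Coefficient = C(10,1) · 2^1 · (-1)^9 = 10 · 2 · (-1) = -20.

-20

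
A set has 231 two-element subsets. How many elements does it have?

n(n−1)/2 = 231 ⇒ n(n−1) = 462. Since 22·21 = 462, n = 22.

22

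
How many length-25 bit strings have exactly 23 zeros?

300

Choose the 23 positions: C(25,23) = 300.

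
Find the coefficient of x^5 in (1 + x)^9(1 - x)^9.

Coefficient of x^5 = Σ_{j} C(9,j)·1^j·C(9,5-j)·(-1)^(5-j) for j from 0 to 5.
= (-126) + 1134 + (-3024) + 3024 + (-1134) + 126 = 0.

0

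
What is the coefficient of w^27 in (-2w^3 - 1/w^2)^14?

General term: C(14,j)·(-2w^3)^j·(-1/w^2)^(14-j), with w-exponent 3j − 2(14−j) = 5j − 28.
Set 5j − 28 = 27: j = 11.
C(14,11) = 364; (-2)^11 = -2048; (-1)^3 = -1.
Coefficient = 364 · (-2048) · (-1) = 745472.

745472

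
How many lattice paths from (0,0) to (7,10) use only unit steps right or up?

19448

Each path is a sequence of 17 steps with 7 rights: C(17,7) = 19448.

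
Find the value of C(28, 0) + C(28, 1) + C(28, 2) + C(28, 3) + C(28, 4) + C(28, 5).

1 + 28 + 378 + 3276 + 20475 + 98280 = 122438.

122438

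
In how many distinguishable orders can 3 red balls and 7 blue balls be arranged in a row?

Choose positions for the red balls: C(10,3) = 120.

120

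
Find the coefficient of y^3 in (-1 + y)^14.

-364

The general term is C(14,j)·(-1)^j·(y)^(14-j); the y^3 term has j = 11.
C(14,11) = 364.
Coefficient = C(14,11) · (-1)^11 = 364 · (-1) = -364.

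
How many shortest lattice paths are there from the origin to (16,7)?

245157

Each path is a sequence of 23 steps with 16 rights: C(23,16) = 245157.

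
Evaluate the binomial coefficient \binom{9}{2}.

C(9,2) = (9·8) / 2! = 72 / 2 = 36.

36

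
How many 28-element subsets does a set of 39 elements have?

1676056044

C(39,28) = C(39,11) by symmetry.
C(39,11) = (39·38·37·36·35·34·33·32·31·30·29) / 11! = 66902793897139200 / 39916800 = 1676056044.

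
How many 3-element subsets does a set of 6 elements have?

C(6,3) = (6·5·4) / 3! = 120 / 6 = 20.

20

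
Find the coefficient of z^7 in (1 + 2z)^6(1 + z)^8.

34232

Coefficient of z^7 = Σ_{j} C(6,j)·2^j·C(8,7-j)·1^(7-j) for j from 0 to 6.
= 8 + 336 + 3360 + 11200 + 13440 + 5376 + 512 = 34232.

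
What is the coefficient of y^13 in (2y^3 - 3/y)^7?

6048

General term: C(7,j)·(2y^3)^j·(-3/y)^(7-j), with y-exponent 3j − 1(7−j) = 4j − 7.
Set 4j − 7 = 13: j = 5.
C(7,5) = 21; 2^5 = 32; (-3)^2 = 9.
Coefficient = 21 · 32 · 9 = 6048.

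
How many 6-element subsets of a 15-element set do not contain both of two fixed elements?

All 6-subsets: C(15,6) = 5005. Those containing both fixed elements: C(13,4) = 715.
5005 − 715 = 4290.

4290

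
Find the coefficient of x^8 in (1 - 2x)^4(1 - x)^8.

Coefficient of x^8 = Σ_{j} C(4,j)·(-2)^j·C(8,8-j)·(-1)^(8-j) for j from 0 to 4.
= 1 + 64 + 672 + 1792 + 1120 = 3649.

3649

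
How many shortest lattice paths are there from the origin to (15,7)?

170544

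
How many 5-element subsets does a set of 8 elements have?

C(8,5) = C(8,3) by symmetry.
C(8,3) = (8·7·6) / 3! = 336 / 6 = 56.

56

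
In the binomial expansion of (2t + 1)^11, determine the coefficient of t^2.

220

The general term is C(11,j)·(2t)^j·(1)^(11-j); the t^2 term has j = 2.
C(11,2) = 55.
Coefficient = C(11,2) · 2^2 = 55 · 4 = 220.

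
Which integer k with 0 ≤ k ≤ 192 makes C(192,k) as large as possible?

96

C(192,k) is maximized at k = 192/2 = 96.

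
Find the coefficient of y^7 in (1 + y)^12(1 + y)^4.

Coefficient of y^7 = Σ_{j} C(12,j)·C(4,7-j) for j from 3 to 7.
= 220 + 1980 + 4752 + 3696 + 792 = 11440.

11440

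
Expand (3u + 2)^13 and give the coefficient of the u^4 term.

The general term is C(13,j)·(3u)^j·(2)^(13-j); the u^4 term has j = 4.
C(13,4) = 715.
Coefficient = C(13,4) · 3^4 · 2^9 = 715 · 81 · 512 = 29652480.

29652480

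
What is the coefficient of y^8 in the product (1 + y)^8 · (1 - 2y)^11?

5985

Coefficient of y^8 = Σ_{j} C(8,j)·1^j·C(11,8-j)·(-2)^(8-j) for j from 0 to 8.
= 42240 + (-337920) + 827904 + (-827904) + 369600 + (-73920) + 6160 + (-176) + 1 = 5985.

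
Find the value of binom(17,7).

19448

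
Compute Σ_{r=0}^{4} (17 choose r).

3214

1 + 17 + 136 + 680 + 2380 = 3214.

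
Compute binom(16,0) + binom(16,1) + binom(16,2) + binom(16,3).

1 + 16 + 120 + 560 = 697.

697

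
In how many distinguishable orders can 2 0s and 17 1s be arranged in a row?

171

Choose positions for the 0s: C(19,2) = 171.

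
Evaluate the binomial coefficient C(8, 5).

56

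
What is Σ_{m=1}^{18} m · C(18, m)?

2359296

Since m·C(18,m) = 18·C(17,m−1), the sum is 18·2^17 = 18·131072 = 2359296.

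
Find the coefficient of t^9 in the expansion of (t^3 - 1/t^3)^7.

General term: C(7,j)·(t^3)^j·(-1/t^3)^(7-j), with t-exponent 3j − 3(7−j) = 6j − 21.
Set 6j − 21 = 9: j = 5.
C(7,5) = 21; 1^5 = 1; (-1)^2 = 1.
Coefficient = 21 · 1 · 1 = 21.

21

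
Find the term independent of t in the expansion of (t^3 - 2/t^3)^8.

General term: C(8,j)·(t^3)^j·(-2/t^3)^(8-j), with t-exponent 3j − 3(8−j) = 6j − 24.
Set 6j − 24 = 0: j = 4.
C(8,4) = 70; 1^4 = 1; (-2)^4 = 16.
Coefficient = 70 · 1 · 16 = 1120.

1120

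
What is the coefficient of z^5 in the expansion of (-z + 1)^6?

The general term is C(6,j)·(-z)^j·(1)^(6-j); the z^5 term has j = 5.
C(6,5) = 6.
Coefficient = C(6,5) · (-1)^5 = 6 · (-1) = -6.

-6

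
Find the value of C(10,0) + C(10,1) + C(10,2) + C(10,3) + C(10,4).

386

1 + 10 + 45 + 120 + 210 = 386.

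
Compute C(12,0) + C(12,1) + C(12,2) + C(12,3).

299

1 + 12 + 66 + 220 = 299.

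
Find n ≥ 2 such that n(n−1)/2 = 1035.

46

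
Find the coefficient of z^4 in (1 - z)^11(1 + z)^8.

4

Coefficient of z^4 = Σ_{j} C(11,j)·(-1)^j·C(8,4-j)·1^(4-j) for j from 0 to 4.
= 70 + (-616) + 1540 + (-1320) + 330 = 4.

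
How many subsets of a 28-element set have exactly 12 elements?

30421755

Choose the 12 positions: C(28,12) = 30421755.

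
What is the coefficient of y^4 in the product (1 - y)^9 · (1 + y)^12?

9

Coefficient of y^4 = Σ_{j} C(9,j)·(-1)^j·C(12,4-j)·1^(4-j) for j from 0 to 4.
= 495 + (-1980) + 2376 + (-1008) + 126 = 9.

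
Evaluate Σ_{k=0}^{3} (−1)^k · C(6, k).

-10

The partial alternating sum Σ_{k=0}^{3} (−1)^k C(6,k) = (−1)^3 C(5,3) = -10.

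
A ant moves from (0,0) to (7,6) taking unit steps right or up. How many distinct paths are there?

Each path is a sequence of 13 steps with 7 rights: C(13,7) = 1716.

1716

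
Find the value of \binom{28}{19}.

C(28,19) = C(28,9) by symmetry.
C(28,9) = (28·27·26·25·24·23·22·21·20) / 9! = 2506375872000 / 362880 = 6906900.

6906900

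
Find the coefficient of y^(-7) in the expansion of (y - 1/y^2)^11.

General term: C(11,j)·(y)^j·(-1/y^2)^(11-j), with y-exponent 1j − 2(11−j) = 3j − 22.
Set 3j − 22 = -7: j = 5.
C(11,5) = 462; 1^5 = 1; (-1)^6 = 1.
Coefficient = 462 · 1 · 1 = 462.

462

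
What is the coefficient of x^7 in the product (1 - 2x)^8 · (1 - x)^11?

Coefficient of x^7 = Σ_{j} C(8,j)·(-2)^j·C(11,7-j)·(-1)^(7-j) for j from 0 to 7.
= (-330) + (-7392) + (-51744) + (-147840) + (-184800) + (-98560) + (-19712) + (-1024) = -511402.

-511402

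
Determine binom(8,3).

C(8,3) = (8·7·6) / 3! = 336 / 6 = 56.

56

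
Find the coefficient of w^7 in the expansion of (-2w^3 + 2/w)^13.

General term: C(13,j)·(-2w^3)^j·(2/w)^(13-j), with w-exponent 3j − 1(13−j) = 4j − 13.
Set 4j − 13 = 7: j = 5.
C(13,5) = 1287; (-2)^5 = -32; 2^8 = 256.
Coefficient = 1287 · (-32) · 256 = -10543104.

-10543104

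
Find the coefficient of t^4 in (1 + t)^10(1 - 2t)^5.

Coefficient of t^4 = Σ_{j} C(10,j)·1^j·C(5,4-j)·(-2)^(4-j) for j from 0 to 4.
= 80 + (-800) + 1800 + (-1200) + 210 = 90.

90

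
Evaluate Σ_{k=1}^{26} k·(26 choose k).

Differentiating (1+x)^26 and setting x=1: Σ k·C(26,k) = 26·2^25 = 872415232.

872415232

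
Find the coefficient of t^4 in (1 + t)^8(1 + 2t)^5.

2470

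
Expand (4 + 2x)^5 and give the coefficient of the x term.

2560

The general term is C(5,j)·(4)^j·(2x)^(5-j); the x^1 term has j = 4.
C(5,4) = 5.
Coefficient = C(5,4) · 4^4 · 2^1 = 5 · 256 · 2 = 2560.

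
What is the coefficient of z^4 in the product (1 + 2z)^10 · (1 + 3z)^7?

79275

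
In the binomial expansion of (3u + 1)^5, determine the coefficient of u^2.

The general term is C(5,j)·(3u)^j·(1)^(5-j); the u^2 term has j = 2.
C(5,2) = 10.
Coefficient = C(5,2) · 3^2 = 10 · 9 = 90.

90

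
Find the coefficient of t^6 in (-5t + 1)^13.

The general term is C(13,j)·(-5t)^j·(1)^(13-j); the t^6 term has j = 6.
C(13,6) = 1716.
Coefficient = C(13,6) · (-5)^6 = 1716 · 15625 = 26812500.

26812500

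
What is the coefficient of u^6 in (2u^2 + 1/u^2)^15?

2562560

General term: C(15,j)·(2u^2)^j·(1/u^2)^(15-j), with u-exponent 2j − 2(15−j) = 4j − 30.
Set 4j − 30 = 6: j = 9.
C(15,9) = 5005; 2^9 = 512; 1^6 = 1.
Coefficient = 5005 · 512 · 1 = 2562560.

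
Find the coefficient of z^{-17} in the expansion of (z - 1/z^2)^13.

General term: C(13,j)·(z)^j·(-1/z^2)^(13-j), with z-exponent 1j − 2(13−j) = 3j − 26.
Set 3j − 26 = -17: j = 3.
C(13,3) = 286; 1^3 = 1; (-1)^10 = 1.
Coefficient = 286 · 1 · 1 = 286.

286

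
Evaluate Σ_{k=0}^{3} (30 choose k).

1 + 30 + 435 + 4060 = 4526.

4526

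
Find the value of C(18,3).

C(18,3) = (18·17·16) / 3! = 4896 / 6 = 816.

816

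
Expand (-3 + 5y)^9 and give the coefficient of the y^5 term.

The general term is C(9,j)·(-3)^j·(5y)^(9-j); the y^5 term has j = 4.
C(9,4) = 126.
Coefficient = C(9,4) · (-3)^4 · 5^5 = 126 · 81 · 3125 = 31893750.

31893750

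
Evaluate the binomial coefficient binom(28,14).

C(28,14) = (28·27·26·25·24·23·22·21·20·19·18·17·16·15) / 14! = 3497296636753920000 / 87178291200 = 40116600.

40116600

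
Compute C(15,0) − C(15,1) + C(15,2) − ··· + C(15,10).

The partial alternating sum Σ_{k=0}^{10} (−1)^k C(15,k) = (−1)^10 C(14,10) = 1001.

1001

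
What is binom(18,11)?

C(18,11) = C(18,7) by symmetry.
C(18,7) = (18·17·16·15·14·13·12) / 7! = 160392960 / 5040 = 31824.

31824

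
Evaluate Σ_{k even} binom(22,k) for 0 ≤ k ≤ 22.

2097152

Half of (1+1)^22 + (1−1)^22 gives the even-index sum: 2^21 = 2097152.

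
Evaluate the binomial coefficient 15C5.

C(15,5) = (15·14·13·12·11) / 5! = 360360 / 120 = 3003.

3003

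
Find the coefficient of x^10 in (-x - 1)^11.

The general term is C(11,j)·(-x)^j·(-1)^(11-j); the x^10 term has j = 10.
C(11,10) = 11.
Coefficient = C(11,10) · (-1)^1 = 11 · (-1) = -11.

-11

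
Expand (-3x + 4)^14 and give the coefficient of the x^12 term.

773778096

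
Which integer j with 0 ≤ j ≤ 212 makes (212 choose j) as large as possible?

106

C(212,j) is maximized at j = 212/2 = 106.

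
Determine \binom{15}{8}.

6435

C(15,8) = C(15,7) by symmetry.
C(15,7) = (15·14·13·12·11·10·9) / 7! = 32432400 / 5040 = 6435.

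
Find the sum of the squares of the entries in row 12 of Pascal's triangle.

2704156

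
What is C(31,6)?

736281

C(31,6) = (31·30·29·28·27·26) / 6! = 530122320 / 720 = 736281.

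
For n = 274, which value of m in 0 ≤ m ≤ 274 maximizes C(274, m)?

137

C(274,m) is maximized at m = 274/2 = 137.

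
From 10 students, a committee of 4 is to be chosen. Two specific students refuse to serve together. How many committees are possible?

182

All 4-subsets: C(10,4) = 210. Those containing both fixed elements: C(8,2) = 28.
210 − 28 = 182.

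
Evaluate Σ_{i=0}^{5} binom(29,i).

146596

1 + 29 + 406 + 3654 + 23751 + 118755 = 146596.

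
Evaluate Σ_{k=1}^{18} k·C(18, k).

Differentiating (1+x)^18 and setting x=1: Σ k·C(18,k) = 18·2^17 = 2359296.

2359296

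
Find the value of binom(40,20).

137846528820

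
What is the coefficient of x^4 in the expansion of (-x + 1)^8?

70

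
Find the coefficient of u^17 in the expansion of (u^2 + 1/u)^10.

General term: C(10,j)·(u^2)^j·(1/u)^(10-j), with u-exponent 2j − 1(10−j) = 3j − 10.
Set 3j − 10 = 17: j = 9.
C(10,9) = 10; 1^9 = 1; 1^1 = 1.
Coefficient = 10 · 1 · 1 = 10.

10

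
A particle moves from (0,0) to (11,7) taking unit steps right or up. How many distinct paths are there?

Each path is a sequence of 18 steps with 11 rights: C(18,11) = 31824.

31824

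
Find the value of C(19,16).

969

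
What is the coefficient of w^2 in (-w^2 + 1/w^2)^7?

35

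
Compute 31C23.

7888725

C(31,23) = C(31,8) by symmetry.
C(31,8) = (31·30·29·28·27·26·25·24) / 8! = 318073392000 / 40320 = 7888725.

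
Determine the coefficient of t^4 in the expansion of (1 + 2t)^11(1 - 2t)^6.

-640

Coefficient of t^4 = Σ_{j} C(11,j)·2^j·C(6,4-j)·(-2)^(4-j) for j from 0 to 4.
= 240 + (-3520) + 13200 + (-15840) + 5280 = -640.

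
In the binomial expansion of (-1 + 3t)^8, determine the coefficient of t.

The general term is C(8,j)·(-1)^j·(3t)^(8-j); the t^1 term has j = 7.
C(8,7) = 8.
Coefficient = C(8,7) · (-1)^7 · 3^1 = 8 · (-1) · 3 = -24.

-24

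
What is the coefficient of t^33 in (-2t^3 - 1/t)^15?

-1863680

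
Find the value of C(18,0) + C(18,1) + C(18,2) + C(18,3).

988

1 + 18 + 153 + 816 = 988.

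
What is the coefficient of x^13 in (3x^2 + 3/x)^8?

52488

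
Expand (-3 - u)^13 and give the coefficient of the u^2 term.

The general term is C(13,j)·(-3)^j·(-u)^(13-j); the u^2 term has j = 11.
C(13,11) = 78.
Coefficient = C(13,11) · (-3)^11 = 78 · (-177147) = -13817466.

-13817466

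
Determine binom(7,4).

35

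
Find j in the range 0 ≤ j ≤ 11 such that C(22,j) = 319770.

C(22,j) increases on 0 ≤ j ≤ 11. C(22,7) = 170544 and C(22,8) = 319770, so j = 8.

8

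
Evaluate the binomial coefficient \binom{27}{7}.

C(27,7) = (27·26·25·24·23·22·21) / 7! = 4475671200 / 5040 = 888030.

888030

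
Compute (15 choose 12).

455

C(15,12) = C(15,3) by symmetry.
C(15,3) = (15·14·13) / 3! = 2730 / 6 = 455.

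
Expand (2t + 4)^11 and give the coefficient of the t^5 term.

60555264

The general term is C(11,j)·(2t)^j·(4)^(11-j); the t^5 term has j = 5.
C(11,5) = 462.
Coefficient = C(11,5) · 2^5 · 4^6 = 462 · 32 · 4096 = 60555264.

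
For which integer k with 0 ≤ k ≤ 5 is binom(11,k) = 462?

C(11,k) increases on 0 ≤ k ≤ 5. C(11,4) = 330 and C(11,5) = 462, so k = 5.

5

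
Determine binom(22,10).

C(22,10) = (22·21·20·19·18·17·16·15·14·13) / 10! = 2346549004800 / 3628800 = 646646.

646646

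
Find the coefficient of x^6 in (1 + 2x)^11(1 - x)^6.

Coefficient of x^6 = Σ_{j} C(11,j)·2^j·C(6,6-j)·(-1)^(6-j) for j from 0 to 6.
= 1 + (-132) + 3300 + (-26400) + 79200 + (-88704) + 29568 = -3167.

-3167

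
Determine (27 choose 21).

296010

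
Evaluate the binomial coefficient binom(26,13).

10400600

C(26,13) = (26·25·24·23·22·21·20·19·18·17·16·15·14) / 13! = 64764752532480000 / 6227020800 = 10400600.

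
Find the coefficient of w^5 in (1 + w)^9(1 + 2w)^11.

Coefficient of w^5 = Σ_{j} C(9,j)·1^j·C(11,5-j)·2^(5-j) for j from 0 to 5.
= 14784 + 47520 + 47520 + 18480 + 2772 + 126 = 131202.

131202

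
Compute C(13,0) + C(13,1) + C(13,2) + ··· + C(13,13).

The entries of row 13 sum to 2^13 = 8192.

8192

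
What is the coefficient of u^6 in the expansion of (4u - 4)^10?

The general term is C(10,j)·(4u)^j·(-4)^(10-j); the u^6 term has j = 6.
C(10,6) = 210.
Coefficient = C(10,6) · 4^6 · (-4)^4 = 210 · 4096 · 256 = 220200960.

220200960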